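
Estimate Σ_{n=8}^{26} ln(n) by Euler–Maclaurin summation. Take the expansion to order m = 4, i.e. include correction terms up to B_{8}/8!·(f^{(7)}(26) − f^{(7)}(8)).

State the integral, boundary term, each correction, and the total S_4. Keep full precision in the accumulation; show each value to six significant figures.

S_4 ≈ 52.7365

The integral term ∫_8^26 ln(x) dx = 50.0750.
Endpoint term: (f(8) + f(26))/2 = (2.07944 + 3.25810)/2 = 2.66877.
Running total after boundary: 52.7437.
Correction k=1: B_{2}/2! · (f^{(1)}(26) − f^{(1)}(8)) = 1/12 · (0.0384615 − 0.125000) = -0.00721154.
Partial sum through k=1: 52.7365.
Correction k=2: B_{4}/4! · (f^{(3)}(26) − f^{(3)}(8)) = −1/720 · (0.000113792 − 0.00390625) = 5.26730e-06.
Partial sum through k=2: 52.7365.
Correction k=3: B_{6}/6! · (f^{(5)}(26) − f^{(5)}(8)) = 1/30240 · (2.01997e-06 − 0.000732422) = -2.41535e-08.
Partial sum through k=3: 52.7365.
Correction k=4: B_{8}/8! · (f^{(7)}(26) − f^{(7)}(8)) = −1/1209600 · (8.96436e-08 − 0.000343323) = 2.83758e-10.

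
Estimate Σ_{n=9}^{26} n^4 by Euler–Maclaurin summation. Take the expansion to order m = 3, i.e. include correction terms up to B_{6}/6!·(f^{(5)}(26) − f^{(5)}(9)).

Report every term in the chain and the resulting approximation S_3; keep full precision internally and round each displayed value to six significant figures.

S_3 ≈ 2.60185e+06

∫_9^26 x^4 dx evaluates to 2.36447e+06.
Boundary: ½(f(9) + f(26)) = ½(6561.00 + 456976) = 231768.
So far: 2.59623e+06.
k=1: B_{2}/(2)! × [f^{(1)}(26) − f^{(1)}(9)] = 1/12 × (70304.0 − 2916.00) = 5615.67.
After k=1: 2.60185e+06.
k=2: B_{4}/(4)! × [f^{(3)}(26) − f^{(3)}(9)] = −1/720 × (624.000 − 216.000) = -0.566667.
After k=2: 2.60185e+06.
k=3: B_{6}/(6)! × [f^{(5)}(26) − f^{(5)}(9)] = 1/30240 × (0.00000 − 0.00000) = 0.00000.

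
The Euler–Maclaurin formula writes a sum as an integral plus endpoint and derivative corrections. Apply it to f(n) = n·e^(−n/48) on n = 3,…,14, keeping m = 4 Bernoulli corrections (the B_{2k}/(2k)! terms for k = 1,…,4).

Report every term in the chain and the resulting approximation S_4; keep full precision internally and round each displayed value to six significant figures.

S_4 ≈ 83.1680

Integral: ∫_3^14 x·e^(−x/48) dx = 76.5591.
Boundary: ½(f(3) + f(14)) = ½(2.81824 + 10.4582) = 6.63824.
So far: 83.1973.
Order-1 term: 1/12 · (0.529137 − 0.880700) = -0.0292969.
Partial sum through k=1: 83.1680.
Order-2 term: −1/720 · (0.000878113 − 0.00119771) = 4.43886e-07.
Partial sum through k=2: 83.1680.
Order-3 term: 1/30240 · (6.62572e-07 − 8.73773e-07) = -6.98417e-12.
Partial sum through k=3: 83.1680.
Order-4 term: −1/1209600 · (4.09730e-10 − 5.32859e-10) = 1.01793e-16.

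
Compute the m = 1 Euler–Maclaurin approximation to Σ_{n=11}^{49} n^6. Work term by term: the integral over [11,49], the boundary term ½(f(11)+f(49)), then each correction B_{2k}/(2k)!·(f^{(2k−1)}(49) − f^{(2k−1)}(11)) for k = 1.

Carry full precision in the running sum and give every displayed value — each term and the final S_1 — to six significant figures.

Integral: ∫_11^49 x^6 dx = 9.68862e+10.
½[f(11) + f(49)] = ½[1.77156e+06 + 1.38413e+10] = 6.92153e+09.
Running total after boundary: 1.03808e+11.
k=1: B_{2}/(2)! × [f^{(1)}(49) − f^{(1)}(11)] = 1/12 × (1.69485e+09 − 966306) = 1.41157e+08.

S_1 ≈ 1.03949e+11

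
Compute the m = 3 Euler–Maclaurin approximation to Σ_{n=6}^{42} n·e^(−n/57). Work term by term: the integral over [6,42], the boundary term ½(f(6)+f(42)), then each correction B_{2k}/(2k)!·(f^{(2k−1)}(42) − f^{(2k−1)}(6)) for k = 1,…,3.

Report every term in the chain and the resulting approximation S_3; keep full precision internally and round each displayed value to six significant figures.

Integral: ∫_6^42 x·e^(−x/57) dx = 531.345.
Boundary: ½(f(6) + f(42)) = ½(5.40053 + 20.1022) = 12.7513.
Integral + boundary = 544.097.
k=1: B_{2}/(2)! × [f^{(1)}(42) − f^{(1)}(6)] = 1/12 × (0.125953 − 0.805342) = -0.0566157.
Partial sum through k=1: 544.040.
k=2: B_{4}/(4)! × [f^{(3)}(42) − f^{(3)}(6)] = −1/720 × (0.000333395 − 0.000801944) = 6.50763e-07.
Partial sum through k=2: 544.040.
k=3: B_{6}/(6)! × [f^{(5)}(42) − f^{(5)}(6)] = 1/30240 × (1.93297e-07 − 4.17364e-07) = -7.40961e-12.

S_3 ≈ 544.040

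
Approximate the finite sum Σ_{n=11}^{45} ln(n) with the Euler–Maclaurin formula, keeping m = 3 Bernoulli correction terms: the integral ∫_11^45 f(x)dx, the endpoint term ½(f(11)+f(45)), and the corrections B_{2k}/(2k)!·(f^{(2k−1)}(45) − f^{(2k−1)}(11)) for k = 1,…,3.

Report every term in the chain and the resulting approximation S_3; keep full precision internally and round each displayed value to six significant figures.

S_3 ≈ 114.020

The integral term ∫_11^45 ln(x) dx = 110.923.
Boundary: ½(f(11) + f(45)) = ½(2.39790 + 3.80666) = 3.10228.
So far: 114.025.
Order-1 term: 1/12 · (0.0222222 − 0.0909091) = -0.00572391.
Running total after k=1: 114.020.
Order-2 term: −1/720 · (2.19479e-05 − 0.00150263) = 2.05650e-06.
Running total after k=2: 114.020.
Order-3 term: 1/30240 · (1.30061e-07 − 0.000149021) = -4.92365e-09.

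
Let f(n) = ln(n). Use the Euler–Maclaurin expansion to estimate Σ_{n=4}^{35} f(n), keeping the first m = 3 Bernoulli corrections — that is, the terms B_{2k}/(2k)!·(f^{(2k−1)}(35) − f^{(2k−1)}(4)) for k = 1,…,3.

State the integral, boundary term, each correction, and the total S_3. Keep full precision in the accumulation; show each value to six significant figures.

Integral: ∫_4^35 ln(x) dx = 87.8920.
½[f(4) + f(35)] = ½[1.38629 + 3.55535] = 2.47082.
Integral + boundary = 90.3628.
k=1: B_{2}/(2)! × [f^{(1)}(35) − f^{(1)}(4)] = 1/12 × (0.0285714 − 0.250000) = -0.0184524.
After k=1: 90.3444.
k=2: B_{4}/(4)! × [f^{(3)}(35) − f^{(3)}(4)] = −1/720 × (4.66472e-05 − 0.0312500) = 4.33380e-05.
After k=2: 90.3444.
k=3: B_{6}/(6)! × [f^{(5)}(35) − f^{(5)}(4)] = 1/30240 × (4.56952e-07 − 0.0234375) = -7.75034e-07.

S_3 ≈ 90.3444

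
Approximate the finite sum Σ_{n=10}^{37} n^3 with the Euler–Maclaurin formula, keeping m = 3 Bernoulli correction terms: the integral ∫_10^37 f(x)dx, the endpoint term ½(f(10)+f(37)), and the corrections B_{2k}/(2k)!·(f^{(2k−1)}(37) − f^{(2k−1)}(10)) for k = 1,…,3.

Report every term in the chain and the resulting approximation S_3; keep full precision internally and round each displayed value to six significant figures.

The integral term ∫_10^37 x^3 dx = 466040.
Endpoint term: (f(10) + f(37))/2 = (1000.00 + 50653.0)/2 = 25826.5.
Running total after boundary: 491867.
k=1: B_{2}/(2)! × [f^{(1)}(37) − f^{(1)}(10)] = 1/12 × (4107.00 − 300.000) = 317.250.
After k=1: 492184.
k=2: B_{4}/(4)! × [f^{(3)}(37) − f^{(3)}(10)] = −1/720 × (6.00000 − 6.00000) = 0.00000.
After k=2: 492184.
k=3: B_{6}/(6)! × [f^{(5)}(37) − f^{(5)}(10)] = 1/30240 × (0.00000 − 0.00000) = 0.00000.

S_3 ≈ 492184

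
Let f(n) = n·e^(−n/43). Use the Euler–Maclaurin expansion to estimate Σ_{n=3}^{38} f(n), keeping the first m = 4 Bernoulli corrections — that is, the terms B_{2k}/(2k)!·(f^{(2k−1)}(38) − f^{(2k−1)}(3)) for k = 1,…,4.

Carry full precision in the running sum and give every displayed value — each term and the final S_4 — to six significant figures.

∫_3^38 x·e^(−x/43) dx evaluates to 405.381.
Endpoint term: (f(3) + f(38))/2 = (2.79783 + 15.7032)/2 = 9.25052.
Running total after boundary: 414.631.
k=1: B_{2}/(2)! × [f^{(1)}(38) − f^{(1)}(3)] = 1/12 × (0.0480514 − 0.867545) = -0.0682911.
After k=1: 414.563.
k=2: B_{4}/(4)! × [f^{(3)}(38) − f^{(3)}(3)] = −1/720 × (0.000472978 − 0.00147797) = 1.39582e-06.
After k=2: 414.563.
k=3: B_{6}/(6)! × [f^{(5)}(38) − f^{(5)}(3)] = 1/30240 × (4.97549e-07 − 1.34491e-06) = -2.80213e-11.
After k=3: 414.563.
k=4: B_{8}/(8)! × [f^{(7)}(38) − f^{(7)}(3)] = −1/1209600 × (3.99836e-10 − 1.02244e-09) = 5.14719e-16.

S_4 ≈ 414.563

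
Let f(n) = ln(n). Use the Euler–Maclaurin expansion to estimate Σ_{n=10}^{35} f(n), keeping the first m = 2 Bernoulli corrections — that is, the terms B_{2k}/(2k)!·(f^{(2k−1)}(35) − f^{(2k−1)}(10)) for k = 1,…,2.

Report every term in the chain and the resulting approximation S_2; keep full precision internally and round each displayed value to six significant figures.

S_2 ≈ 79.3343

Integral: ∫_10^35 ln(x) dx = 76.4113.
½[f(10) + f(35)] = ½[2.30259 + 3.55535] = 2.92897.
Running total after boundary: 79.3403.
Correction k=1: B_{2}/2! · (f^{(1)}(35) − f^{(1)}(10)) = 1/12 · (0.0285714 − 0.100000) = -0.00595238.
Running total after k=1: 79.3343.
Correction k=2: B_{4}/4! · (f^{(3)}(35) − f^{(3)}(10)) = −1/720 · (4.66472e-05 − 0.00200000) = 2.71299e-06.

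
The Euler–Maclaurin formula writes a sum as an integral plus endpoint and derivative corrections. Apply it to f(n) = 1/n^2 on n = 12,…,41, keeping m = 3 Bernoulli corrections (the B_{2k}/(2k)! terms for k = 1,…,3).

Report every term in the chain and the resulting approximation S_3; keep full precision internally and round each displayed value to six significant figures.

S_3 ≈ 0.0628067

Integral: ∫_12^41 1/x^2 dx = 0.0589431.
½[f(12) + f(41)] = ½[0.00694444 + 0.000594884] = 0.00376966.
Integral + boundary = 0.0627128.
k=1: B_{2}/(2)! × [f^{(1)}(41) − f^{(1)}(12)] = 1/12 × (-2.90187e-05 − (-0.00115741)) = 9.40324e-05.
After k=1: 0.0628068.
k=2: B_{4}/(4)! × [f^{(3)}(41) − f^{(3)}(12)] = −1/720 × (-2.07153e-07 − (-9.64506e-05)) = -1.33671e-07.
After k=2: 0.0628067.
k=3: B_{6}/(6)! × [f^{(5)}(41) − f^{(5)}(12)] = 1/30240 × (-3.69697e-09 − (-2.00939e-05)) = 6.64358e-10.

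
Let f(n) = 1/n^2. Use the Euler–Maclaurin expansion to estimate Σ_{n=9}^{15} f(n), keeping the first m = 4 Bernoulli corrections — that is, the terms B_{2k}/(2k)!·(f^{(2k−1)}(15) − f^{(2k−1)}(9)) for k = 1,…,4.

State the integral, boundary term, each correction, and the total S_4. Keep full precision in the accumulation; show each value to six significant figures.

S_4 ≈ 0.0530182

∫_9^15 1/x^2 dx evaluates to 0.0444444.
½[f(9) + f(15)] = ½[0.0123457 + 0.00444444] = 0.00839506.
So far: 0.0528395.
k=1: B_{2}/(2)! × [f^{(1)}(15) − f^{(1)}(9)] = 1/12 × (-0.000592593 − (-0.00274348)) = 0.000179241.
Partial sum through k=1: 0.0530187.
k=2: B_{4}/(4)! × [f^{(3)}(15) − f^{(3)}(9)] = −1/720 × (-3.16049e-05 − (-0.000406442)) = -5.20607e-07.
Partial sum through k=2: 0.0530182.
k=3: B_{6}/(6)! × [f^{(5)}(15) − f^{(5)}(9)] = 1/30240 × (-4.21399e-06 − (-0.000150534)) = 4.83863e-09.
Partial sum through k=3: 0.0530182.
k=4: B_{8}/(8)! × [f^{(7)}(15) − f^{(7)}(9)] = −1/1209600 × (-1.04882e-06 − (-0.000104073)) = -8.51721e-11.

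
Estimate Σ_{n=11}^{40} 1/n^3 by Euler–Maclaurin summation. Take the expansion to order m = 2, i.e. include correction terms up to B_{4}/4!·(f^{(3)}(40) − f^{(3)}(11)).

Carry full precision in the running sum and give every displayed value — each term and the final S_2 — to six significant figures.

Integral: ∫_11^40 1/x^3 dx = 0.00381973.
Boundary: ½(f(11) + f(40)) = ½(0.000751315 + 1.56250e-05) = 0.000383470.
Integral + boundary = 0.00420320.
Order-1 term: 1/12 · (-1.17187e-06 − (-0.000204904)) = 1.69777e-05.
After k=1: 0.00422018.
Order-2 term: −1/720 · (-1.46484e-08 − (-3.38684e-05)) = -4.70191e-08.

S_2 ≈ 0.00422013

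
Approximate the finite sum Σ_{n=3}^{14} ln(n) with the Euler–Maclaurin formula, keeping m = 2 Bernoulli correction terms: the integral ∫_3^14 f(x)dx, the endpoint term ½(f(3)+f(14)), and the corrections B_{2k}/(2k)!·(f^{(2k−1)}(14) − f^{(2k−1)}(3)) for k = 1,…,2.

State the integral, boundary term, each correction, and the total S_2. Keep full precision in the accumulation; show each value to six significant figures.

The integral term ∫_3^14 ln(x) dx = 22.6510.
Boundary: ½(f(3) + f(14)) = ½(1.09861 + 2.63906) = 1.86883.
Integral + boundary = 24.5198.
Order-1 term: 1/12 · (0.0714286 − 0.333333) = -0.0218254.
After k=1: 24.4980.
Order-2 term: −1/720 · (0.000728863 − 0.0740741) = 0.000101868.

S_2 ≈ 24.4981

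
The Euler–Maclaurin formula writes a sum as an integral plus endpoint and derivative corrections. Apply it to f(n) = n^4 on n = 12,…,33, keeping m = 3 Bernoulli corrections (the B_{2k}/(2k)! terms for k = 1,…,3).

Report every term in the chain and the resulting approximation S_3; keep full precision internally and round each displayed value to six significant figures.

∫_12^33 x^4 dx evaluates to 7.77731e+06.
½[f(12) + f(33)] = ½[20736.0 + 1.18592e+06] = 603328.
Integral + boundary = 8.38064e+06.
Correction k=1: B_{2}/2! · (f^{(1)}(33) − f^{(1)}(12)) = 1/12 · (143748 − 6912.00) = 11403.0.
Running total after k=1: 8.39204e+06.
Correction k=2: B_{4}/4! · (f^{(3)}(33) − f^{(3)}(12)) = −1/720 · (792.000 − 288.000) = -0.700000.
Running total after k=2: 8.39204e+06.
Correction k=3: B_{6}/6! · (f^{(5)}(33) − f^{(5)}(12)) = 1/30240 · (0.00000 − 0.00000) = 0.00000.

S_3 ≈ 8.39204e+06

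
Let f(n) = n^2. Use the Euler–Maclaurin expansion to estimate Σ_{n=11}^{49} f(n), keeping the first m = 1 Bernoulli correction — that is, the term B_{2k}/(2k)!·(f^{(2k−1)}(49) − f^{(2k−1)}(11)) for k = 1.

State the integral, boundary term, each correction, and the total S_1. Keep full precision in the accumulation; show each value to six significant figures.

S_1 ≈ 40040.0

∫_11^49 x^2 dx evaluates to 38772.7.
Boundary: ½(f(11) + f(49)) = ½(121.000 + 2401.00) = 1261.00.
So far: 40033.7.
k=1: B_{2}/(2)! × [f^{(1)}(49) − f^{(1)}(11)] = 1/12 × (98.0000 − 22.0000) = 6.33333.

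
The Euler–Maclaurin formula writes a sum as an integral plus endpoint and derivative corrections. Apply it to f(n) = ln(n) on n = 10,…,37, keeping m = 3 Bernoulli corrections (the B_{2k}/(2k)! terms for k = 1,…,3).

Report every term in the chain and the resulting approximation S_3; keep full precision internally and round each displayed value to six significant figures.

S_3 ≈ 86.5288

∫_10^37 ln(x) dx evaluates to 83.5781.
Endpoint term: (f(10) + f(37))/2 = (2.30259 + 3.61092)/2 = 2.95675.
Running total after boundary: 86.5349.
Correction k=1: B_{2}/2! · (f^{(1)}(37) − f^{(1)}(10)) = 1/12 · (0.0270270 − 0.100000) = -0.00608108.
Running total after k=1: 86.5288.
Correction k=2: B_{4}/4! · (f^{(3)}(37) − f^{(3)}(10)) = −1/720 · (3.94843e-05 − 0.00200000) = 2.72294e-06.
Running total after k=2: 86.5288.
Correction k=3: B_{6}/6! · (f^{(5)}(37) − f^{(5)}(10)) = 1/30240 · (3.46101e-07 − 0.000240000) = -7.92506e-09.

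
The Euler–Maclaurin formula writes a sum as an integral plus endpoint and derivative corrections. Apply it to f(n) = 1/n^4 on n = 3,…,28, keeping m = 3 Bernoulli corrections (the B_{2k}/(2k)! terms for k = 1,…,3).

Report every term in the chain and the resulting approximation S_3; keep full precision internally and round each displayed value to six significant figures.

∫_3^28 1/x^4 dx evaluates to 0.0123305.
Endpoint term: (f(3) + f(28))/2 = (0.0123457 + 1.62693e-06)/2 = 0.00617365.
So far: 0.0185041.
k=1: B_{2}/(2)! × [f^{(1)}(28) − f^{(1)}(3)] = 1/12 × (-2.32418e-07 − (-0.0164609)) = 0.00137172.
Partial sum through k=1: 0.0198759.
k=2: B_{4}/(4)! × [f^{(3)}(28) − f^{(3)}(3)] = −1/720 × (-8.89355e-09 − (-0.0548697)) = -7.62079e-05.
Partial sum through k=2: 0.0197997.
k=3: B_{6}/(6)! × [f^{(5)}(28) − f^{(5)}(3)] = 1/30240 × (-6.35253e-10 − (-0.341411)) = 1.12901e-05.

S_3 ≈ 0.0198110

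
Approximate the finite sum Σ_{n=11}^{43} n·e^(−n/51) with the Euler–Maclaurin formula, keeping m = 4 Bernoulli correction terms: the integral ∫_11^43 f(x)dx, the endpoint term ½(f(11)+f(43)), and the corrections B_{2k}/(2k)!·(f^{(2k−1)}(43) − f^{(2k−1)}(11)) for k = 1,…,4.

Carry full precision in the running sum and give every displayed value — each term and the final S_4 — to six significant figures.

The integral term ∫_11^43 x·e^(−x/51) dx = 485.397.
½[f(11) + f(43)] = ½[8.86587 + 18.5054] = 13.6856.
So far: 499.083.
Correction k=1: B_{2}/2! · (f^{(1)}(43) − f^{(1)}(11)) = 1/12 · (0.0675072 − 0.632148) = -0.0470534.
After k=1: 499.036.
Correction k=2: B_{4}/4! · (f^{(3)}(43) − f^{(3)}(11)) = −1/720 · (0.000356872 − 0.000862793) = 7.02668e-07.
After k=2: 499.036.
Correction k=3: B_{6}/6! · (f^{(5)}(43) − f^{(5)}(11)) = 1/30240 · (2.64433e-07 − 5.69990e-07) = -1.01044e-11.
After k=3: 499.036.
Correction k=4: B_{8}/8! · (f^{(7)}(43) − f^{(7)}(11)) = −1/1209600 · (1.50580e-10 − 3.10752e-10) = 1.32417e-16.

S_4 ≈ 499.036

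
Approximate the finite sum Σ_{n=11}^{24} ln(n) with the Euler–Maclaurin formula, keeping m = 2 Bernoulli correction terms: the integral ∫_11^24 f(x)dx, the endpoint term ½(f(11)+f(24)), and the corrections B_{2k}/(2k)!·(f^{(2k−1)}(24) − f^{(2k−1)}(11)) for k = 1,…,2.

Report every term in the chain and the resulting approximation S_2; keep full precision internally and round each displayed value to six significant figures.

S_2 ≈ 39.6803

The integral term ∫_11^24 ln(x) dx = 36.8964.
Boundary: ½(f(11) + f(24)) = ½(2.39790 + 3.17805) = 2.78797.
Running total after boundary: 39.6844.
Correction k=1: B_{2}/2! · (f^{(1)}(24) − f^{(1)}(11)) = 1/12 · (0.0416667 − 0.0909091) = -0.00410354.
Partial sum through k=1: 39.6803.
Correction k=2: B_{4}/4! · (f^{(3)}(24) − f^{(3)}(11)) = −1/720 · (0.000144676 − 0.00150263) = 1.88605e-06.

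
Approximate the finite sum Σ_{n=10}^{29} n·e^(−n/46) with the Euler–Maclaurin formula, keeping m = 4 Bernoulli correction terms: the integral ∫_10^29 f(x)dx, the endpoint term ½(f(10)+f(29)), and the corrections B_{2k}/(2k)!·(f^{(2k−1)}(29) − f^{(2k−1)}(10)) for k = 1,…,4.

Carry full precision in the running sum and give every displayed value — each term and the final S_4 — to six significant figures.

The integral term ∫_10^29 x·e^(−x/46) dx = 236.045.
Boundary: ½(f(10) + f(29)) = ½(8.04615 + 15.4384) = 11.7423.
So far: 247.788.
k=1: B_{2}/(2)! × [f^{(1)}(29) − f^{(1)}(10)] = 1/12 × (0.196742 − 0.629699) = -0.0360797.
Partial sum through k=1: 247.752.
k=2: B_{4}/(4)! × [f^{(3)}(29) − f^{(3)}(10)] = −1/720 × (0.000596154 − 0.00105809) = 6.41584e-07.
Partial sum through k=2: 247.752.
k=3: B_{6}/(6)! × [f^{(5)}(29) − f^{(5)}(10)] = 1/30240 × (5.19532e-07 − 8.59452e-07) = -1.12407e-11.
Partial sum through k=3: 247.752.
k=4: B_{8}/(8)! × [f^{(7)}(29) − f^{(7)}(10)] = −1/1209600 × (3.57906e-10 − 5.76020e-10) = 1.80320e-16.

S_4 ≈ 247.752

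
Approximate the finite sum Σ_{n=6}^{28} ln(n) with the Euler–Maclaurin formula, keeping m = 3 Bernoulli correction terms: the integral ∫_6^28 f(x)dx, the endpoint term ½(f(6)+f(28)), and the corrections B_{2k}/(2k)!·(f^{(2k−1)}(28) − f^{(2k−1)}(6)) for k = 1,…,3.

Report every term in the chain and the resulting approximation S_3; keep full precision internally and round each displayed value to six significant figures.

S_3 ≈ 63.1023

∫_6^28 ln(x) dx evaluates to 60.5512.
½[f(6) + f(28)] = ½[1.79176 + 3.33220] = 2.56198.
So far: 63.1132.
Order-1 term: 1/12 · (0.0357143 − 0.166667) = -0.0109127.
Partial sum through k=1: 63.1022.
Order-2 term: −1/720 · (9.11079e-05 − 0.00925926) = 1.27335e-05.
Partial sum through k=2: 63.1023.
Order-3 term: 1/30240 · (1.39451e-06 − 0.00308642) = -1.02018e-07.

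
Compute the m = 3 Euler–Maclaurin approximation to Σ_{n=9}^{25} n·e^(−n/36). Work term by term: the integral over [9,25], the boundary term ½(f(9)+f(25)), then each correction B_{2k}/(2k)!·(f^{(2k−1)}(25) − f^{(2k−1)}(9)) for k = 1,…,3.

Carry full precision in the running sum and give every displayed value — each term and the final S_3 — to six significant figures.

S_3 ≈ 174.791

∫_9^25 x·e^(−x/36) dx evaluates to 165.081.
½[f(9) + f(25)] = ½[7.00921 + 12.4838] = 9.74650.
So far: 174.827.
Order-1 term: 1/12 · (0.152580 − 0.584101) = -0.0359601.
Partial sum through k=1: 174.791.
Order-2 term: −1/720 · (0.000888336 − 0.00165255) = 1.06141e-06.
Partial sum through k=2: 174.791.
Order-3 term: 1/30240 · (1.28005e-06 − 2.20247e-06) = -3.05034e-11.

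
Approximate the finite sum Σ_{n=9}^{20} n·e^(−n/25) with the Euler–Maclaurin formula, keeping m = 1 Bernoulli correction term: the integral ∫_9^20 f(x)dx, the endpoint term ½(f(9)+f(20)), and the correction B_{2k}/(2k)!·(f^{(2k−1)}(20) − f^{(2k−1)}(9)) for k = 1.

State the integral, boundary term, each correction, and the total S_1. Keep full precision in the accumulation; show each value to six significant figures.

The integral term ∫_9^20 x·e^(−x/25) dx = 87.5298.
Boundary: ½(f(9) + f(20)) = ½(6.27909 + 8.98658) = 7.63283.
Integral + boundary = 95.1626.
k=1: B_{2}/(2)! × [f^{(1)}(20) − f^{(1)}(9)] = 1/12 × (0.0898658 − 0.446513) = -0.0297206.

S_1 ≈ 95.1329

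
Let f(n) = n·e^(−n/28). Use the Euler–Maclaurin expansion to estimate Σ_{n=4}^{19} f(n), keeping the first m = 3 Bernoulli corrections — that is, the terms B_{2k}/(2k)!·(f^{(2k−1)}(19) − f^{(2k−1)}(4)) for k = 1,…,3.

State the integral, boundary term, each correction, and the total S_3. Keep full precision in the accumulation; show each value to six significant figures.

The integral term ∫_4^19 x·e^(−x/28) dx = 109.062.
½[f(4) + f(19)] = ½[3.46751 + 9.63948] = 6.55350.
So far: 115.615.
k=1: B_{2}/(2)! × [f^{(1)}(19) − f^{(1)}(4)] = 1/12 × (0.163074 − 0.743038) = -0.0483304.
Partial sum through k=1: 115.567.
k=2: B_{4}/(4)! × [f^{(3)}(19) − f^{(3)}(4)] = −1/720 × (0.00150224 − 0.00315918) = 2.30130e-06.
Partial sum through k=2: 115.567.
k=3: B_{6}/(6)! × [f^{(5)}(19) − f^{(5)}(4)] = 1/30240 × (3.56694e-06 − 6.85025e-06) = -1.08575e-10.

S_3 ≈ 115.567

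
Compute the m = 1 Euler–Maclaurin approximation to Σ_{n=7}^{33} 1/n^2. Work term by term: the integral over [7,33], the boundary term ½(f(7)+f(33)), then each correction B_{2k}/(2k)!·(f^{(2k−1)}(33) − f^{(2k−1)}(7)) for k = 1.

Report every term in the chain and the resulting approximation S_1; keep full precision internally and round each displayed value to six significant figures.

S_1 ≈ 0.123699

The integral term ∫_7^33 1/x^2 dx = 0.112554.
Endpoint term: (f(7) + f(33))/2 = (0.0204082 + 0.000918274)/2 = 0.0106632.
Running total after boundary: 0.123217.
Order-1 term: 1/12 · (-5.56529e-05 − (-0.00583090)) = 0.000481271.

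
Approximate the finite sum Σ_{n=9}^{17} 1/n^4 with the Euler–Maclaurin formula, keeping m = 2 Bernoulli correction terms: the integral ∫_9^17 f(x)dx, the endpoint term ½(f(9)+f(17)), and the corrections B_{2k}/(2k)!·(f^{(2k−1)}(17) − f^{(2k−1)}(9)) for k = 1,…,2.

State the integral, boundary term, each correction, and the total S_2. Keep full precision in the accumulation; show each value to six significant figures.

S_2 ≈ 0.000476970

Integral: ∫_9^17 1/x^4 dx = 0.000389400.
Endpoint term: (f(9) + f(17))/2 = (0.000152416 + 1.19730e-05)/2 = 8.21944e-05.
Integral + boundary = 0.000471595.
Order-1 term: 1/12 · (-2.81719e-06 − (-6.77404e-05)) = 5.41026e-06.
Partial sum through k=1: 0.000477005.
Order-2 term: −1/720 · (-2.92441e-07 − (-2.50890e-05)) = -3.44397e-08.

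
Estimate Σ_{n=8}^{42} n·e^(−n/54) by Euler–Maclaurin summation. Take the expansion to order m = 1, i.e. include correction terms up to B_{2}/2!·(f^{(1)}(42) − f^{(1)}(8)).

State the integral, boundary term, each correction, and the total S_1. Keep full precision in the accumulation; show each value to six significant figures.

S_1 ≈ 518.373

Integral: ∫_8^42 x·e^(−x/54) dx = 505.328.
Endpoint term: (f(8) + f(42))/2 = (6.89843 + 19.2959)/2 = 13.0972.
Integral + boundary = 518.425.
Correction k=1: B_{2}/2! · (f^{(1)}(42) − f^{(1)}(8)) = 1/12 · (0.102095 − 0.734555) = -0.0527050.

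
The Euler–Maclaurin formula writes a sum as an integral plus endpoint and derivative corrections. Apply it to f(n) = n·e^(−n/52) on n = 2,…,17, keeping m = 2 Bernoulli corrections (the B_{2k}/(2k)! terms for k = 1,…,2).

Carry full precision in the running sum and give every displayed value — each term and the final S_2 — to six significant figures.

∫_2^17 x·e^(−x/52) dx evaluates to 114.603.
Boundary: ½(f(2) + f(17)) = ½(1.92454 + 12.2594) = 7.09195.
Running total after boundary: 121.695.
Order-1 term: 1/12 · (0.485382 − 0.925258) = -0.0366564.
After k=1: 121.658.
Order-2 term: −1/720 · (0.000712892 − 0.00105392) = 4.73648e-07.

S_2 ≈ 121.658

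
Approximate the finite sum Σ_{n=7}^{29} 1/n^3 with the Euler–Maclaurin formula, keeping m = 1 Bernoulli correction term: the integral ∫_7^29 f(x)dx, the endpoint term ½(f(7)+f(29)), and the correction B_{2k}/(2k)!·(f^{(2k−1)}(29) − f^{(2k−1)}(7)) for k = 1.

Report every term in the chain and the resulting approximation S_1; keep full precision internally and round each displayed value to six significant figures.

Integral: ∫_7^29 1/x^3 dx = 0.00960955.
½[f(7) + f(29)] = ½[0.00291545 + 4.10021e-05] = 0.00147823.
Running total after boundary: 0.0110878.
Order-1 term: 1/12 · (-4.24160e-06 − (-0.00124948)) = 0.000103770.

S_1 ≈ 0.0111915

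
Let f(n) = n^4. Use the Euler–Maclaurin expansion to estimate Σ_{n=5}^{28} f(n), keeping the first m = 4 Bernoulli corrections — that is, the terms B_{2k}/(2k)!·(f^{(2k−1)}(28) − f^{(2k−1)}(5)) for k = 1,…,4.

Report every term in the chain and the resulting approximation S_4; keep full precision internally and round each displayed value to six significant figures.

The integral term ∫_5^28 x^4 dx = 3.44145e+06.
½[f(5) + f(28)] = ½[625.000 + 614656] = 307640.
Integral + boundary = 3.74909e+06.
Correction k=1: B_{2}/2! · (f^{(1)}(28) − f^{(1)}(5)) = 1/12 · (87808.0 − 500.000) = 7275.67.
Running total after k=1: 3.75636e+06.
Correction k=2: B_{4}/4! · (f^{(3)}(28) − f^{(3)}(5)) = −1/720 · (672.000 − 120.000) = -0.766667.
Running total after k=2: 3.75636e+06.
Correction k=3: B_{6}/6! · (f^{(5)}(28) − f^{(5)}(5)) = 1/30240 · (0.00000 − 0.00000) = 0.00000.
Running total after k=3: 3.75636e+06.
Correction k=4: B_{8}/8! · (f^{(7)}(28) − f^{(7)}(5)) = −1/1209600 · (0.00000 − 0.00000) = 0.00000.

S_4 ≈ 3.75636e+06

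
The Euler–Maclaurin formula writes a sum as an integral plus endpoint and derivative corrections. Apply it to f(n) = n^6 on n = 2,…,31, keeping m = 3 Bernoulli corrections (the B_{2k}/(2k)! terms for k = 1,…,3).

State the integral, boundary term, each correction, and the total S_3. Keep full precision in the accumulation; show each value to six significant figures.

S_3 ≈ 4.38843e+09

The integral term ∫_2^31 x^6 dx = 3.93037e+09.
Boundary: ½(f(2) + f(31)) = ½(64.0000 + 8.87504e+08) = 4.43752e+08.
Integral + boundary = 4.37413e+09.
Order-1 term: 1/12 · (1.71775e+08 − 192.000) = 1.43146e+07.
Partial sum through k=1: 4.38844e+09.
Order-2 term: −1/720 · (3.57492e+06 − 960.000) = -4963.83.
Partial sum through k=2: 4.38843e+09.
Order-3 term: 1/30240 · (22320.0 − 1440.00) = 0.690476.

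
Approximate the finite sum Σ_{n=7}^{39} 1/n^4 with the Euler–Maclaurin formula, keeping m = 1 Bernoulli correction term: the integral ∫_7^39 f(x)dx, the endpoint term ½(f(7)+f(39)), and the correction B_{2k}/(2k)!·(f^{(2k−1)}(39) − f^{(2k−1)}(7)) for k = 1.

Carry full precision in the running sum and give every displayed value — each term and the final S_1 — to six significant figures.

S_1 ≈ 0.00119449

The integral term ∫_7^39 1/x^4 dx = 0.000966198.
Endpoint term: (f(7) + f(39))/2 = (0.000416493 + 4.32257e-07)/2 = 0.000208463.
So far: 0.00117466.
k=1: B_{2}/(2)! × [f^{(1)}(39) − f^{(1)}(7)] = 1/12 × (-4.43340e-08 − (-0.000237996)) = 1.98293e-05.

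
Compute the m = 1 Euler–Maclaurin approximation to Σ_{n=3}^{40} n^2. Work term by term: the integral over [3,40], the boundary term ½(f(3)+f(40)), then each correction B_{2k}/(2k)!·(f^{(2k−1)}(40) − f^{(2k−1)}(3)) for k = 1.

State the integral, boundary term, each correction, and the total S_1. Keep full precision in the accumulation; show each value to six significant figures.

Integral: ∫_3^40 x^2 dx = 21324.3.
Boundary: ½(f(3) + f(40)) = ½(9.00000 + 1600.00) = 804.500.
Integral + boundary = 22128.8.
Correction k=1: B_{2}/2! · (f^{(1)}(40) − f^{(1)}(3)) = 1/12 · (80.0000 − 6.00000) = 6.16667.

S_1 ≈ 22135.0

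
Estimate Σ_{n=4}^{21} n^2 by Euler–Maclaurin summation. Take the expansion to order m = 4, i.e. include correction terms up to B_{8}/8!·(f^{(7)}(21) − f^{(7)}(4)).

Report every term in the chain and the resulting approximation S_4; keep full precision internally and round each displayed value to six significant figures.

The integral term ∫_4^21 x^2 dx = 3065.67.
Endpoint term: (f(4) + f(21))/2 = (16.0000 + 441.000)/2 = 228.500.
Integral + boundary = 3294.17.
Correction k=1: B_{2}/2! · (f^{(1)}(21) − f^{(1)}(4)) = 1/12 · (42.0000 − 8.00000) = 2.83333.
Partial sum through k=1: 3297.00.
Correction k=2: B_{4}/4! · (f^{(3)}(21) − f^{(3)}(4)) = −1/720 · (0.00000 − 0.00000) = 0.00000.
Partial sum through k=2: 3297.00.
Correction k=3: B_{6}/6! · (f^{(5)}(21) − f^{(5)}(4)) = 1/30240 · (0.00000 − 0.00000) = 0.00000.
Partial sum through k=3: 3297.00.
Correction k=4: B_{8}/8! · (f^{(7)}(21) − f^{(7)}(4)) = −1/1209600 · (0.00000 − 0.00000) = 0.00000.

S_4 ≈ 3297.00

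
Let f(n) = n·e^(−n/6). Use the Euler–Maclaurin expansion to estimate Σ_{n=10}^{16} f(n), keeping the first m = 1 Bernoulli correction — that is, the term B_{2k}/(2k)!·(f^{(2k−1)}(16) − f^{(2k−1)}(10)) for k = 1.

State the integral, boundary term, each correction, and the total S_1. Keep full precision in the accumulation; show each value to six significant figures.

The integral term ∫_10^16 x·e^(−x/6) dx = 8.96024.
½[f(10) + f(16)] = ½[1.88876 + 1.11174] = 1.50025.
Integral + boundary = 10.4605.
Correction k=1: B_{2}/2! · (f^{(1)}(16) − f^{(1)}(10)) = 1/12 · (-0.115806 − (-0.125917)) = 0.000842610.

S_1 ≈ 10.4613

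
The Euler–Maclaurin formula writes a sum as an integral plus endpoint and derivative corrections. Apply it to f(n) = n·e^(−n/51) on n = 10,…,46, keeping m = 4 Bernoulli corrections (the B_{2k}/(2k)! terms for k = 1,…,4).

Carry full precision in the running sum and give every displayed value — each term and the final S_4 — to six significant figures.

∫_10^46 x·e^(−x/51) dx evaluates to 549.719.
Endpoint term: (f(10) + f(46))/2 = (8.21948 + 18.6656)/2 = 13.4425.
So far: 563.162.
Order-1 term: 1/12 · (0.0397817 − 0.660782) = -0.0517500.
Running total after k=1: 563.110.
Order-2 term: −1/720 · (0.000327308 − 0.000886073) = 7.76063e-07.
Running total after k=2: 563.110.
Order-3 term: 1/30240 · (2.45798e-07 − 5.83659e-07) = -1.11727e-11.
Running total after k=3: 563.110.
Order-4 term: −1/1209600 · (1.40622e-10 − 3.17821e-10) = 1.46494e-16.

S_4 ≈ 563.110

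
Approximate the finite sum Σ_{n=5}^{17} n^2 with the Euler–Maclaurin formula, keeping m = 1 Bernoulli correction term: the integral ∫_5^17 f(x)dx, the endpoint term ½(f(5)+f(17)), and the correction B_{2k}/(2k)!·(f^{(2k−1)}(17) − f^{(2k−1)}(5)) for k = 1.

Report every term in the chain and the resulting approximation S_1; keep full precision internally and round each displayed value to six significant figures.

S_1 ≈ 1755.00

The integral term ∫_5^17 x^2 dx = 1596.00.
½[f(5) + f(17)] = ½[25.0000 + 289.000] = 157.000.
So far: 1753.00.
k=1: B_{2}/(2)! × [f^{(1)}(17) − f^{(1)}(5)] = 1/12 × (34.0000 − 10.0000) = 2.00000.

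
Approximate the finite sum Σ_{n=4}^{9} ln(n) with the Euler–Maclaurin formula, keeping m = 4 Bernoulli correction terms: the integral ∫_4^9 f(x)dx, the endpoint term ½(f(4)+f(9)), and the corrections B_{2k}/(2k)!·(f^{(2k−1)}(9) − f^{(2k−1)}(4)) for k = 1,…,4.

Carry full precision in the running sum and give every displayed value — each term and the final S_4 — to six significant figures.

Integral: ∫_4^9 ln(x) dx = 9.22984.
Boundary: ½(f(4) + f(9)) = ½(1.38629 + 2.19722) = 1.79176.
Running total after boundary: 11.0216.
k=1: B_{2}/(2)! × [f^{(1)}(9) − f^{(1)}(4)] = 1/12 × (0.111111 − 0.250000) = -0.0115741.
After k=1: 11.0100.
k=2: B_{4}/(4)! × [f^{(3)}(9) − f^{(3)}(4)] = −1/720 × (0.00274348 − 0.0312500) = 3.95924e-05.
After k=2: 11.0101.
k=3: B_{6}/(6)! × [f^{(5)}(9) − f^{(5)}(4)] = 1/30240 × (0.000406442 − 0.0234375) = -7.61609e-07.
After k=3: 11.0101.
k=4: B_{8}/(8)! × [f^{(7)}(9) − f^{(7)}(4)] = −1/1209600 × (0.000150534 − 0.0439453) = 3.62060e-08.

S_4 ≈ 11.0101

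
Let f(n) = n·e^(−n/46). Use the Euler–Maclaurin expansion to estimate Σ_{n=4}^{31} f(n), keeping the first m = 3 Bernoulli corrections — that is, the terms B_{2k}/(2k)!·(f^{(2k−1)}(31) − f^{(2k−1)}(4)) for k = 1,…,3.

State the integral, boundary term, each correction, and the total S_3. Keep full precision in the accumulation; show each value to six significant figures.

S_3 ≈ 312.734

The integral term ∫_4^31 x·e^(−x/46) dx = 303.056.
Boundary: ½(f(4) + f(31)) = ½(3.66687 + 15.8010) = 9.73394.
So far: 312.790.
Correction k=1: B_{2}/2! · (f^{(1)}(31) − f^{(1)}(4)) = 1/12 · (0.166210 − 0.837002) = -0.0558994.
Partial sum through k=1: 312.734.
Correction k=2: B_{4}/4! · (f^{(3)}(31) − f^{(3)}(4)) = −1/720 · (0.000560317 − 0.00126202) = 9.74589e-07.
Partial sum through k=2: 312.734.
Correction k=3: B_{6}/6! · (f^{(5)}(31) − f^{(5)}(4)) = 1/30240 · (4.92478e-07 − 1.00590e-06) = -1.69782e-11.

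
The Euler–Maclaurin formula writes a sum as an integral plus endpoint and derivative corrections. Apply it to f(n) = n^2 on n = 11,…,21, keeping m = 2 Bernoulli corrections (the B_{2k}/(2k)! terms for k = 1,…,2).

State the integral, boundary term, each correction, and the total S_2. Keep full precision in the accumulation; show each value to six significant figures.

∫_11^21 x^2 dx evaluates to 2643.33.
Boundary: ½(f(11) + f(21)) = ½(121.000 + 441.000) = 281.000.
Running total after boundary: 2924.33.
Correction k=1: B_{2}/2! · (f^{(1)}(21) − f^{(1)}(11)) = 1/12 · (42.0000 − 22.0000) = 1.66667.
Partial sum through k=1: 2926.00.
Correction k=2: B_{4}/4! · (f^{(3)}(21) − f^{(3)}(11)) = −1/720 · (0.00000 − 0.00000) = 0.00000.

S_2 ≈ 2926.00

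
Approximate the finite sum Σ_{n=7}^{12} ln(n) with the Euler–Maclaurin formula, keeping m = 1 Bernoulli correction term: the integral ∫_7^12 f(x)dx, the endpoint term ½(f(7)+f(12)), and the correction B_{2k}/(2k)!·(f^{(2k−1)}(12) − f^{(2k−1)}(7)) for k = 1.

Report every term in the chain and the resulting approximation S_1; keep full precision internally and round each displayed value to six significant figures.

S_1 ≈ 13.4080

∫_7^12 ln(x) dx evaluates to 11.1975.
Endpoint term: (f(7) + f(12))/2 = (1.94591 + 2.48491)/2 = 2.21541.
Running total after boundary: 13.4129.
Correction k=1: B_{2}/2! · (f^{(1)}(12) − f^{(1)}(7)) = 1/12 · (0.0833333 − 0.142857) = -0.00496032.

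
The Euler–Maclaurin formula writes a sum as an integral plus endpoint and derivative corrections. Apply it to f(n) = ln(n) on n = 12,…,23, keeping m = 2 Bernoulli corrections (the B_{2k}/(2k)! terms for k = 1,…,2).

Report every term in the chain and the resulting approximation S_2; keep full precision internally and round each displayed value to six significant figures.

S_2 ≈ 34.1044

The integral term ∫_12^23 ln(x) dx = 31.2975.
½[f(12) + f(23)] = ½[2.48491 + 3.13549] = 2.81020.
Integral + boundary = 34.1077.
Correction k=1: B_{2}/2! · (f^{(1)}(23) − f^{(1)}(12)) = 1/12 · (0.0434783 − 0.0833333) = -0.00332126.
Running total after k=1: 34.1044.
Correction k=2: B_{4}/4! · (f^{(3)}(23) − f^{(3)}(12)) = −1/720 · (0.000164379 − 0.00115741) = 1.37921e-06.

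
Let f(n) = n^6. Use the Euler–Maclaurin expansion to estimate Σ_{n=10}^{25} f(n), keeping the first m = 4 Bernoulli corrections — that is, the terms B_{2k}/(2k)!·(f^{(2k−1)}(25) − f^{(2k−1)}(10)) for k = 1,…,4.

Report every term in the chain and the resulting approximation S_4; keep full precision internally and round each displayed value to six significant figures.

The integral term ∫_10^25 x^6 dx = 8.70502e+08.
Endpoint term: (f(10) + f(25))/2 = (1.00000e+06 + 2.44141e+08)/2 = 1.22570e+08.
So far: 9.93073e+08.
Order-1 term: 1/12 · (5.85938e+07 − 600000) = 4.83281e+06.
After k=1: 9.97905e+08.
Order-2 term: −1/720 · (1.87500e+06 − 120000) = -2437.50.
After k=2: 9.97903e+08.
Order-3 term: 1/30240 · (18000.0 − 7200.00) = 0.357143.
After k=3: 9.97903e+08.
Order-4 term: −1/1209600 · (0.00000 − 0.00000) = 0.00000.

S_4 ≈ 9.97903e+08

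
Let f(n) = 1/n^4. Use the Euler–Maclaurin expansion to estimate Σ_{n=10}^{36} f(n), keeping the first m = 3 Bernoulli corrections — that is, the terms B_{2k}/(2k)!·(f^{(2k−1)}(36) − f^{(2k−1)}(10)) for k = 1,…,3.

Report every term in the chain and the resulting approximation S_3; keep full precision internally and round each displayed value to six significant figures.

The integral term ∫_10^36 1/x^4 dx = 0.000326189.
½[f(10) + f(36)] = ½[0.000100000 + 5.95374e-07] = 5.02977e-05.
Integral + boundary = 0.000376487.
k=1: B_{2}/(2)! × [f^{(1)}(36) − f^{(1)}(10)] = 1/12 × (-6.61527e-08 − (-4.00000e-05)) = 3.32782e-06.
Running total after k=1: 0.000379814.
k=2: B_{4}/(4)! × [f^{(3)}(36) − f^{(3)}(10)] = −1/720 × (-1.53131e-09 − (-1.20000e-05)) = -1.66645e-08.
Running total after k=2: 0.000379798.
k=3: B_{6}/(6)! × [f^{(5)}(36) − f^{(5)}(10)] = 1/30240 × (-6.61678e-11 − (-6.72000e-06)) = 2.22220e-10.

S_3 ≈ 0.000379798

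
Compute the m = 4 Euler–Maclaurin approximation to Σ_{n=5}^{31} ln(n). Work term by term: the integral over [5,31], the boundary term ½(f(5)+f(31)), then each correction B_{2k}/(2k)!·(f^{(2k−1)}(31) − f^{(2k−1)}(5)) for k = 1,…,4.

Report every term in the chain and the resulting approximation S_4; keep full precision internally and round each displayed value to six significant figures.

S_4 ≈ 74.9142

∫_5^31 ln(x) dx evaluates to 72.4064.
Endpoint term: (f(5) + f(31))/2 = (1.60944 + 3.43399)/2 = 2.52171.
So far: 74.9281.
Correction k=1: B_{2}/2! · (f^{(1)}(31) − f^{(1)}(5)) = 1/12 · (0.0322581 − 0.200000) = -0.0139785.
After k=1: 74.9141.
Correction k=2: B_{4}/4! · (f^{(3)}(31) − f^{(3)}(5)) = −1/720 · (6.71344e-05 − 0.0160000) = 2.21290e-05.
After k=2: 74.9142.
Correction k=3: B_{6}/6! · (f^{(5)}(31) − f^{(5)}(5)) = 1/30240 · (8.38306e-07 − 0.00768000) = -2.53941e-07.
After k=3: 74.9142.
Correction k=4: B_{8}/8! · (f^{(7)}(31) − f^{(7)}(5)) = −1/1209600 · (2.61698e-08 − 0.00921600) = 7.61903e-09.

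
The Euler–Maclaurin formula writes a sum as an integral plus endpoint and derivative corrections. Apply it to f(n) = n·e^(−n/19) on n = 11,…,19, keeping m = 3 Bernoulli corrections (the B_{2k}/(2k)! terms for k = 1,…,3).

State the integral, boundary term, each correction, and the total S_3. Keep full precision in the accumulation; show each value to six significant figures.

The integral term ∫_11^19 x·e^(−x/19) dx = 53.8692.
Boundary: ½(f(11) + f(19)) = ½(6.16537 + 6.98971) = 6.57754.
So far: 60.4468.
k=1: B_{2}/(2)! × [f^{(1)}(19) − f^{(1)}(11)] = 1/12 × (0.00000 − 0.235995) = -0.0196662.
Partial sum through k=1: 60.4271.
k=2: B_{4}/(4)! × [f^{(3)}(19) − f^{(3)}(11)] = −1/720 × (0.00203811 − 0.00375892) = 2.39001e-06.
Partial sum through k=2: 60.4271.
k=3: B_{6}/(6)! × [f^{(5)}(19) − f^{(5)}(11)] = 1/30240 × (1.12915e-05 − 1.90142e-05) = -2.55380e-10.

S_3 ≈ 60.4271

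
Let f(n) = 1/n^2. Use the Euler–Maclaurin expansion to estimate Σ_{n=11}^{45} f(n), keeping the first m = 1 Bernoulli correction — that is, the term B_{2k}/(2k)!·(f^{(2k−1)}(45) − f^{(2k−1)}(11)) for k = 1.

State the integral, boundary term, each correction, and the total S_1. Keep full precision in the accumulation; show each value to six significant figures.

Integral: ∫_11^45 1/x^2 dx = 0.0686869.
Boundary: ½(f(11) + f(45)) = ½(0.00826446 + 0.000493827) = 0.00437914.
Running total after boundary: 0.0730660.
Correction k=1: B_{2}/2! · (f^{(1)}(45) − f^{(1)}(11)) = 1/12 · (-2.19479e-05 − (-0.00150263)) = 0.000123390.

S_1 ≈ 0.0731894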